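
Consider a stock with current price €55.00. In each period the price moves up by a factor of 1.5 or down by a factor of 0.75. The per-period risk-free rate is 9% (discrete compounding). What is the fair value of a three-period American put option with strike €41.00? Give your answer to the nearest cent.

€2.53

Risk-neutral probability p = (1 + 0.09 − 0.75)/(1.5 − 0.75) = 0.3400/0.7500 = 0.4533
Terminal stock prices: S_uuu = 185.6, S_uud = 92.81, S_udd = 46.41, S_ddd = 23.2
Terminal payoffs (K − S): max(-144.6, 0) = 0, max(-51.81, 0) = 0, max(-5.406, 0) = 0, max(17.8, 0) = 17.8
Node uu (S = 123.8): continuation = 1/1.09·[0.4533·0.0000 + 0.5467·0.0000] = 0.0000; exercise value = 0.0000 ≤ continuation, so V_uu = 0.0000
Node ud (S = 61.88): continuation = 1/1.09·[0.4533·0.0000 + 0.5467·0.0000] = 0.0000; exercise value = 0.0000 ≤ continuation, so V_ud = 0.0000
Node dd (S = 30.94): continuation = 1/1.09·[0.4533·0.0000 + 0.5467·17.7969] = 8.9256; exercise value = 10.0625 > continuation, so V_dd = 10.0625 (exercise)
Node u (S = 82.5): continuation = 1/1.09·[0.4533·0.0000 + 0.5467·0.0000] = 0.0000; exercise value = 0.0000 ≤ continuation, so V_u = 0.0000
Node d (S = 41.25): continuation = 1/1.09·[0.4533·0.0000 + 0.5467·10.0625] = 5.0466; exercise value = 0.0000 ≤ continuation, so V_d = 5.0466
Node 0 (S = 55): continuation = 1/1.09·[0.4533·0.0000 + 0.5467·5.0466] = 2.5310; exercise value = 0.0000 ≤ continuation, so V_0 = 2.5310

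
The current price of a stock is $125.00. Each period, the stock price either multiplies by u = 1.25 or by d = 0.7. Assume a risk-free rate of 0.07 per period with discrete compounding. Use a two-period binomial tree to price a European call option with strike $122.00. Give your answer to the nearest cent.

$28.98

Risk-neutral probability p = (1 + 0.07 − 0.7)/(1.25 − 0.7) = 0.3700/0.5500 = 0.6727
Terminal stock prices: S_uu = 195.3, S_ud = 109.4, S_dd = 61.25
Terminal payoffs (S − K): max(73.31, 0) = 73.31, max(-12.62, 0) = 0, max(-60.75, 0) = 0
Node u (S = 156.2): V_u = 1/1.07·[0.6727·73.3125 + 0.3273·0.0000] = 46.0928
Node d (S = 87.5): V_d = 1/1.07·[0.6727·0.0000 + 0.3273·0.0000] = 0.0000
Node 0 (S = 125): V_0 = 1/1.07·[0.6727·46.0928 + 0.3273·0.0000] = 28.9793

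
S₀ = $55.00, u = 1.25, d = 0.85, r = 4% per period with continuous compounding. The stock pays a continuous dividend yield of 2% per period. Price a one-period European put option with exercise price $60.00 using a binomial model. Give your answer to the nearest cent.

Per-period risk-free factor R = e^0.04 = 1.0408; dividend-adjusted growth = e^(0.04−0.02) = 1.0202.
Risk-neutral probability p = (1.0202 − 0.85)/(1.25 − 0.85) = 0.1702/0.4000 = 0.4255
Terminal stock prices: S_u = 68.75, S_d = 46.75
Terminal payoffs (K − S): max(-8.75, 0) = 0, max(13.25, 0) = 13.25
Node 0 (S = 55): V_0 = e^(−0.04)·[0.4255·0.0000 + 0.5745·13.2500] = 7.3136

$7.31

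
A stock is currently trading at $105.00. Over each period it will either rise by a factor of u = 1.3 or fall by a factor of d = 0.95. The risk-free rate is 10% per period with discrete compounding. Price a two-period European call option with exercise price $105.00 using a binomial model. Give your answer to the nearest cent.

$20.99

Risk-neutral probability p = (1 + 0.1 − 0.95)/(1.3 − 0.95) = 0.1500/0.3500 = 0.4286
Terminal stock prices: S_uu = 177.5, S_ud = 129.7, S_dd = 94.76
Terminal payoffs (S − K): max(72.45, 0) = 72.45, max(24.67, 0) = 24.67, max(-10.24, 0) = 0
Node u (S = 136.5): V_u = 1/1.1·[0.4286·72.4500 + 0.5714·24.6750] = 41.0455
Node d (S = 99.75): V_d = 1/1.1·[0.4286·24.6750 + 0.5714·0.0000] = 9.6136
Node 0 (S = 105): V_0 = 1/1.1·[0.4286·41.0455 + 0.5714·9.6136] = 20.9858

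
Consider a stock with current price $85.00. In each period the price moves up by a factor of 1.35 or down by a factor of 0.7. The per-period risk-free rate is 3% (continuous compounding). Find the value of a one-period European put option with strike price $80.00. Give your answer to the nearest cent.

Risk-neutral probability p = (e^0.03 − 0.7)/(1.35 − 0.7) = 0.3305/0.6500 = 0.5084
Terminal stock prices: S_u = 114.8, S_d = 59.5
Terminal payoffs (K − S): max(-34.75, 0) = 0, max(20.5, 0) = 20.5
Node 0 (S = 85): V_0 = e^(−0.03)·[0.5084·0.0000 + 0.4916·20.5000] = 9.7801

$9.78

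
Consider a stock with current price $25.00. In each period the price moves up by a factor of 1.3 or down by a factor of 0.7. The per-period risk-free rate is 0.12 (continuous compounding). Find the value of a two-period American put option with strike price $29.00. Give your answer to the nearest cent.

$4.00

Risk-neutral probability p = (e^0.12 − 0.7)/(1.3 − 0.7) = 0.4275/0.6000 = 0.7125
Terminal stock prices: S_uu = 42.25, S_ud = 22.75, S_dd = 12.25
Terminal payoffs (K − S): max(-13.25, 0) = 0, max(6.25, 0) = 6.25, max(16.75, 0) = 16.75
Node u (S = 32.5): continuation = e^(−0.12)·[0.7125·0.0000 + 0.2875·6.2500] = 1.5937; exercise value = 0.0000 ≤ continuation, so V_u = 1.5937
Node d (S = 17.5): continuation = e^(−0.12)·[0.7125·6.2500 + 0.2875·16.7500] = 8.2207; exercise value = 11.5000 > continuation, so V_d = 11.5000 (exercise)
Node 0 (S = 25): continuation = e^(−0.12)·[0.7125·1.5937 + 0.2875·11.5000] = 3.9395; exercise value = 4.0000 > continuation, so V_0 = 4.0000 (exercise)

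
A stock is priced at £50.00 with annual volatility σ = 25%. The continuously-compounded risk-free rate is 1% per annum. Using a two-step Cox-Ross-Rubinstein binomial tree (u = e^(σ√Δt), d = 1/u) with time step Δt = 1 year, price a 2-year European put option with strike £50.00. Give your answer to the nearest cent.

£5.67

CRR parameters: u = e^(σ√Δt) = e^(0.25·√1) = 1.2840, d = 1/u = 0.7788
Per-period rate: rΔt = 0.01·1 = 0.01, so R = e^0.01 = 1.0101
Risk-neutral probability p = (e^0.01 − 0.7788)/(1.2840 − 0.7788) = 0.2312/0.5052 = 0.4577
Terminal stock prices: S_uu = 82.44, S_ud = 50, S_dd = 30.33
Terminal payoffs (K − S): max(-32.44, 0) = 0, max(0, 0) = 0, max(19.67, 0) = 19.67
Node u (S = 64.2): V_u = e^(−0.01)·[0.4577·0.0000 + 0.5423·0.0000] = 0.0000
Node d (S = 38.94): V_d = e^(−0.01)·[0.4577·0.0000 + 0.5423·19.6735] = 10.5625
Node 0 (S = 50): V_0 = e^(−0.01)·[0.4577·0.0000 + 0.5423·10.5625] = 5.6709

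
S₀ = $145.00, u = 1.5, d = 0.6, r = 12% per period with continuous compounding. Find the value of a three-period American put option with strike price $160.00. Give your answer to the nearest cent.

$32.52

Risk-neutral probability p = (e^0.12 − 0.6)/(1.5 − 0.6) = 0.5275/0.9000 = 0.5861
Terminal stock prices: S_uuu = 489.4, S_uud = 195.8, S_udd = 78.3, S_ddd = 31.32
Terminal payoffs (K − S): max(-329.4, 0) = 0, max(-35.75, 0) = 0, max(81.7, 0) = 81.7, max(128.7, 0) = 128.7
Node uu (S = 326.2): continuation = e^(−0.12)·[0.5861·0.0000 + 0.4139·0.0000] = 0.0000; exercise value = 0.0000 ≤ continuation, so V_uu = 0.0000
Node ud (S = 130.5): continuation = e^(−0.12)·[0.5861·0.0000 + 0.4139·81.7000] = 29.9912; exercise value = 29.5000 ≤ continuation, so V_ud = 29.9912
Node dd (S = 52.2): continuation = e^(−0.12)·[0.5861·81.7000 + 0.4139·128.6800] = 89.7073; exercise value = 107.8000 > continuation, so V_dd = 107.8000 (exercise)
Node u (S = 217.5): continuation = e^(−0.12)·[0.5861·0.0000 + 0.4139·29.9912] = 11.0095; exercise value = 0.0000 ≤ continuation, so V_u = 11.0095
Node d (S = 87): continuation = e^(−0.12)·[0.5861·29.9912 + 0.4139·107.8000] = 55.1626; exercise value = 73.0000 > continuation, so V_d = 73.0000 (exercise)
Node 0 (S = 145): continuation = e^(−0.12)·[0.5861·11.0095 + 0.4139·73.0000] = 32.5206; exercise value = 15.0000 ≤ continuation, so V_0 = 32.5206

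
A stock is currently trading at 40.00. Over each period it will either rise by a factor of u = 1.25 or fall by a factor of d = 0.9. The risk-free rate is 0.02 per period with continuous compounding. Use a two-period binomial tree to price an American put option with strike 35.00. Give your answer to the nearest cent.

1.08

Risk-neutral probability p = (e^0.02 − 0.9)/(1.25 − 0.9) = 0.1202/0.3500 = 0.3434
Terminal stock prices: S_uu = 62.5, S_ud = 45, S_dd = 32.4
Terminal payoffs (K − S): max(-27.5, 0) = 0, max(-10, 0) = 0, max(2.6, 0) = 2.6
Node u (S = 50): continuation = e^(−0.02)·[0.3434·0.0000 + 0.6566·0.0000] = 0.0000; exercise value = 0.0000 ≤ continuation, so V_u = 0.0000
Node d (S = 36): continuation = e^(−0.02)·[0.3434·0.0000 + 0.6566·2.6000] = 1.6733; exercise value = 0.0000 ≤ continuation, so V_d = 1.6733
Node 0 (S = 40): continuation = e^(−0.02)·[0.3434·0.0000 + 0.6566·1.6733] = 1.0769; exercise value = 0.0000 ≤ continuation, so V_0 = 1.0769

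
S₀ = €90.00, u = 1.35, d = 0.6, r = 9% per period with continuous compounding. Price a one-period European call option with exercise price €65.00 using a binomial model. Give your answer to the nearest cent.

€34.02

Risk-neutral probability p = (e^0.09 − 0.6)/(1.35 − 0.6) = 0.4942/0.7500 = 0.6589
Terminal stock prices: S_u = 121.5, S_d = 54
Terminal payoffs (S − K): max(56.5, 0) = 56.5, max(-11, 0) = 0
Node 0 (S = 90): V_0 = e^(−0.09)·[0.6589·56.5000 + 0.3411·0.0000] = 34.0236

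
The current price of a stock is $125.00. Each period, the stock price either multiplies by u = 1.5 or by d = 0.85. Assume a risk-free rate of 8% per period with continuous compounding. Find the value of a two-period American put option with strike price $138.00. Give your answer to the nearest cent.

$18.79

Risk-neutral probability p = (e^0.08 − 0.85)/(1.5 − 0.85) = 0.2333/0.6500 = 0.3589
Terminal stock prices: S_uu = 281.2, S_ud = 159.4, S_dd = 90.31
Terminal payoffs (K − S): max(-143.2, 0) = 0, max(-21.38, 0) = 0, max(47.69, 0) = 47.69
Node u (S = 187.5): continuation = e^(−0.08)·[0.3589·0.0000 + 0.6411·0.0000] = 0.0000; exercise value = 0.0000 ≤ continuation, so V_u = 0.0000
Node d (S = 106.2): continuation = e^(−0.08)·[0.3589·0.0000 + 0.6411·47.6875] = 28.2218; exercise value = 31.7500 > continuation, so V_d = 31.7500 (exercise)
Node 0 (S = 125): continuation = e^(−0.08)·[0.3589·0.0000 + 0.6411·31.7500] = 18.7899; exercise value = 13.0000 ≤ continuation, so V_0 = 18.7899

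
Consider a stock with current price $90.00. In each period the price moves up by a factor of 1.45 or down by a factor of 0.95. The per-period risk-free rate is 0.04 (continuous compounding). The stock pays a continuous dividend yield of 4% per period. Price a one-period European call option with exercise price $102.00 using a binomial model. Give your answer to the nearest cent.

$2.74

Per-period risk-free factor R = e^0.04 = 1.0408; dividend-adjusted growth = e^(0.04−0.04) = 1.0000.
Risk-neutral probability p = (1.0000 − 0.95)/(1.45 − 0.95) = 0.0500/0.5000 = 0.1000
Terminal stock prices: S_u = 130.5, S_d = 85.5
Terminal payoffs (S − K): max(28.5, 0) = 28.5, max(-16.5, 0) = 0
Node 0 (S = 90): V_0 = e^(−0.04)·[0.1000·28.5000 + 0.9000·0.0000] = 2.7382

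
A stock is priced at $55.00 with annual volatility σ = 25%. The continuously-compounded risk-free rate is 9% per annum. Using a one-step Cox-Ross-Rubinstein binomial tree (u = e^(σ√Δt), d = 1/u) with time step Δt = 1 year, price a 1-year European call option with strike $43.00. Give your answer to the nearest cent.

$15.76

CRR parameters: u = e^(σ√Δt) = e^(0.25·√1) = 1.2840, d = 1/u = 0.7788
Per-period rate: rΔt = 0.09·1 = 0.09, so R = e^0.09 = 1.0942
Risk-neutral probability p = (e^0.09 − 0.7788)/(1.2840 − 0.7788) = 0.3154/0.5052 = 0.6242
Terminal stock prices: S_u = 70.62, S_d = 42.83
Terminal payoffs (S − K): max(27.62, 0) = 27.62, max(-0.166, 0) = 0
Node 0 (S = 55): V_0 = e^(−0.09)·[0.6242·27.6214 + 0.3758·0.0000] = 15.7580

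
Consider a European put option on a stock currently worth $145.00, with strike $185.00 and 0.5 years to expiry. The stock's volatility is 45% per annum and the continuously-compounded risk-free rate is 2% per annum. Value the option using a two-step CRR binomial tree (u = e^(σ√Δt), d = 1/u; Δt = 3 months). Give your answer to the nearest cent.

$46.85

CRR parameters: u = e^(σ√Δt) = e^(0.45·√0.25) = 1.2523, d = 1/u = 0.7985
Per-period rate: rΔt = 0.02·0.25 = 0.005, so R = e^0.005 = 1.0050
Risk-neutral probability p = (e^0.005 − 0.7985)/(1.2523 − 0.7985) = 0.2065/0.4538 = 0.4550
Terminal stock prices: S_uu = 227.4, S_ud = 145, S_dd = 92.46
Terminal payoffs (K − S): max(-42.41, 0) = 0, max(40, 0) = 40, max(92.54, 0) = 92.54
Node u (S = 181.6): V_u = e^(−0.005)·[0.4550·0.0000 + 0.5450·40.0000] = 21.6900
Node d (S = 115.8): V_d = e^(−0.005)·[0.4550·40.0000 + 0.5450·92.5439] = 68.2925
Node 0 (S = 145): V_0 = e^(−0.005)·[0.4550·21.6900 + 0.5450·68.2925] = 46.8520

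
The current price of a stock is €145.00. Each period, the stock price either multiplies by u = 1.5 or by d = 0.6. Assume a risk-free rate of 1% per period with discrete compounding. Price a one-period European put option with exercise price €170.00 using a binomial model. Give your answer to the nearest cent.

Risk-neutral probability p = (1 + 0.01 − 0.6)/(1.5 − 0.6) = 0.4100/0.9000 = 0.4556
Terminal stock prices: S_u = 217.5, S_d = 87
Terminal payoffs (K − S): max(-47.5, 0) = 0, max(83, 0) = 83
Node 0 (S = 145): V_0 = 1/1.01·[0.4556·0.0000 + 0.5444·83.0000] = 44.7415

€44.74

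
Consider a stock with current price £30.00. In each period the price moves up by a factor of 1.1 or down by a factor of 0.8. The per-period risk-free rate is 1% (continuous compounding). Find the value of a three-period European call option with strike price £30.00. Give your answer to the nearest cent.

Risk-neutral probability p = (e^0.01 − 0.8)/(1.1 − 0.8) = 0.2101/0.3000 = 0.7002
Terminal stock prices: S_uuu = 39.93, S_uud = 29.04, S_udd = 21.12, S_ddd = 15.36
Terminal payoffs (S − K): max(9.93, 0) = 9.93, max(-0.96, 0) = 0, max(-8.88, 0) = 0, max(-14.64, 0) = 0
Node uu (S = 36.3): V_uu = e^(−0.01)·[0.7002·9.9300 + 0.2998·0.0000] = 6.8835
Node ud (S = 26.4): V_ud = e^(−0.01)·[0.7002·0.0000 + 0.2998·0.0000] = 0.0000
Node dd (S = 19.2): V_dd = e^(−0.01)·[0.7002·0.0000 + 0.2998·0.0000] = 0.0000
Node u (S = 33): V_u = e^(−0.01)·[0.7002·6.8835 + 0.2998·0.0000] = 4.7716
Node d (S = 24): V_d = e^(−0.01)·[0.7002·0.0000 + 0.2998·0.0000] = 0.0000
Node 0 (S = 30): V_0 = e^(−0.01)·[0.7002·4.7716 + 0.2998·0.0000] = 3.3077

£3.31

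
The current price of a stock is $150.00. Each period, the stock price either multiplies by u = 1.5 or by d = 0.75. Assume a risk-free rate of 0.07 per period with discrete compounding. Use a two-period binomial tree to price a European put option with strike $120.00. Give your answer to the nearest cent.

$10.23

Risk-neutral probability p = (1 + 0.07 − 0.75)/(1.5 − 0.75) = 0.3200/0.7500 = 0.4267
Terminal stock prices: S_uu = 337.5, S_ud = 168.8, S_dd = 84.38
Terminal payoffs (K − S): max(-217.5, 0) = 0, max(-48.75, 0) = 0, max(35.62, 0) = 35.62
Node u (S = 225): V_u = 1/1.07·[0.4267·0.0000 + 0.5733·0.0000] = 0.0000
Node d (S = 112.5): V_d = 1/1.07·[0.4267·0.0000 + 0.5733·35.6250] = 19.0888
Node 0 (S = 150): V_0 = 1/1.07·[0.4267·0.0000 + 0.5733·19.0888] = 10.2283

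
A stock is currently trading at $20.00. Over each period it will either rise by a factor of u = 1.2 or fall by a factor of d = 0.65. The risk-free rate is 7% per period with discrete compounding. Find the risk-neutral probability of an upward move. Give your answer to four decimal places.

p = 0.7636

Risk-neutral probability p = (1 + 0.07 − 0.65)/(1.2 − 0.65) = 0.4200/0.5500 = 0.7636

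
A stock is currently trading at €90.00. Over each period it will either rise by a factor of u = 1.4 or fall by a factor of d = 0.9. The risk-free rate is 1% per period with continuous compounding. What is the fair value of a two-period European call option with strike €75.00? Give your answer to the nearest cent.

Risk-neutral probability p = (e^0.01 − 0.9)/(1.4 − 0.9) = 0.1101/0.5000 = 0.2201
Terminal stock prices: S_uu = 176.4, S_ud = 113.4, S_dd = 72.9
Terminal payoffs (S − K): max(101.4, 0) = 101.4, max(38.4, 0) = 38.4, max(-2.1, 0) = 0
Node u (S = 126): V_u = e^(−0.01)·[0.2201·101.4000 + 0.7799·38.4000] = 51.7463
Node d (S = 81): V_d = e^(−0.01)·[0.2201·38.4000 + 0.7799·0.0000] = 8.3678
Node 0 (S = 90): V_0 = e^(−0.01)·[0.2201·51.7463 + 0.7799·8.3678] = 17.7371

€17.74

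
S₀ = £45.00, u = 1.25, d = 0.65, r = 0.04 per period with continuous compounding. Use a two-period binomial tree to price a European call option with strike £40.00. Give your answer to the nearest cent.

Risk-neutral probability p = (e^0.04 − 0.65)/(1.25 − 0.65) = 0.3908/0.6000 = 0.6514
Terminal stock prices: S_uu = 70.31, S_ud = 36.56, S_dd = 19.01
Terminal payoffs (S − K): max(30.31, 0) = 30.31, max(-3.438, 0) = 0, max(-20.99, 0) = 0
Node u (S = 56.25): V_u = e^(−0.04)·[0.6514·30.3125 + 0.3486·0.0000] = 18.9699
Node d (S = 29.25): V_d = e^(−0.04)·[0.6514·0.0000 + 0.3486·0.0000] = 0.0000
Node 0 (S = 45): V_0 = e^(−0.04)·[0.6514·18.9699 + 0.3486·0.0000] = 11.8716

£11.87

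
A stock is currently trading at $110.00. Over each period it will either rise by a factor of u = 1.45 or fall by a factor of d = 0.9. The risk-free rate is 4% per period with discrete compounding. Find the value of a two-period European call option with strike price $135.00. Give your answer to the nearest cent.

Risk-neutral probability p = (1 + 0.04 − 0.9)/(1.45 − 0.9) = 0.1400/0.5500 = 0.2545
Terminal stock prices: S_uu = 231.3, S_ud = 143.6, S_dd = 89.1
Terminal payoffs (S − K): max(96.28, 0) = 96.28, max(8.55, 0) = 8.55, max(-45.9, 0) = 0
Node u (S = 159.5): V_u = 1/1.04·[0.2545·96.2750 + 0.7455·8.5500] = 29.6923
Node d (S = 99): V_d = 1/1.04·[0.2545·8.5500 + 0.7455·0.0000] = 2.0927
Node 0 (S = 110): V_0 = 1/1.04·[0.2545·29.6923 + 0.7455·2.0927] = 8.7673

$8.77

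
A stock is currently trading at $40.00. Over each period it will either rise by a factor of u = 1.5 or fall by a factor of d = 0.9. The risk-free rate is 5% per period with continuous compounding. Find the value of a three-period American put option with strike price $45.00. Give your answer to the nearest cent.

Risk-neutral probability p = (e^0.05 − 0.9)/(1.5 − 0.9) = 0.1513/0.6000 = 0.2521
Terminal stock prices: S_uuu = 135, S_uud = 81, S_udd = 48.6, S_ddd = 29.16
Terminal payoffs (K − S): max(-90, 0) = 0, max(-36, 0) = 0, max(-3.6, 0) = 0, max(15.84, 0) = 15.84
Node uu (S = 90): continuation = e^(−0.05)·[0.2521·0.0000 + 0.7479·0.0000] = 0.0000; exercise value = 0.0000 ≤ continuation, so V_uu = 0.0000
Node ud (S = 54): continuation = e^(−0.05)·[0.2521·0.0000 + 0.7479·0.0000] = 0.0000; exercise value = 0.0000 ≤ continuation, so V_ud = 0.0000
Node dd (S = 32.4): continuation = e^(−0.05)·[0.2521·0.0000 + 0.7479·15.8400] = 11.2687; exercise value = 12.6000 > continuation, so V_dd = 12.6000 (exercise)
Node u (S = 60): continuation = e^(−0.05)·[0.2521·0.0000 + 0.7479·0.0000] = 0.0000; exercise value = 0.0000 ≤ continuation, so V_u = 0.0000
Node d (S = 36): continuation = e^(−0.05)·[0.2521·0.0000 + 0.7479·12.6000] = 8.9637; exercise value = 9.0000 > continuation, so V_d = 9.0000 (exercise)
Node 0 (S = 40): continuation = e^(−0.05)·[0.2521·0.0000 + 0.7479·9.0000] = 6.4027; exercise value = 5.0000 ≤ continuation, so V_0 = 6.4027

$6.40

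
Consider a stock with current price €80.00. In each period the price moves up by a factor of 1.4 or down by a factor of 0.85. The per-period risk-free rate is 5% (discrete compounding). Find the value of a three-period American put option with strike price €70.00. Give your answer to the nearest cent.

€4.65

Risk-neutral probability p = (1 + 0.05 − 0.85)/(1.4 − 0.85) = 0.2000/0.5500 = 0.3636
Terminal stock prices: S_uuu = 219.5, S_uud = 133.3, S_udd = 80.92, S_ddd = 49.13
Terminal payoffs (K − S): max(-149.5, 0) = 0, max(-63.28, 0) = 0, max(-10.92, 0) = 0, max(20.87, 0) = 20.87
Node uu (S = 156.8): continuation = 1/1.05·[0.3636·0.0000 + 0.6364·0.0000] = 0.0000; exercise value = 0.0000 ≤ continuation, so V_uu = 0.0000
Node ud (S = 95.2): continuation = 1/1.05·[0.3636·0.0000 + 0.6364·0.0000] = 0.0000; exercise value = 0.0000 ≤ continuation, so V_ud = 0.0000
Node dd (S = 57.8): continuation = 1/1.05·[0.3636·0.0000 + 0.6364·20.8700] = 12.6485; exercise value = 12.2000 ≤ continuation, so V_dd = 12.6485
Node u (S = 112): continuation = 1/1.05·[0.3636·0.0000 + 0.6364·0.0000] = 0.0000; exercise value = 0.0000 ≤ continuation, so V_u = 0.0000
Node d (S = 68): continuation = 1/1.05·[0.3636·0.0000 + 0.6364·12.6485] = 7.6657; exercise value = 2.0000 ≤ continuation, so V_d = 7.6657
Node 0 (S = 80): continuation = 1/1.05·[0.3636·0.0000 + 0.6364·7.6657] = 4.6459; exercise value = 0.0000 ≤ continuation, so V_0 = 4.6459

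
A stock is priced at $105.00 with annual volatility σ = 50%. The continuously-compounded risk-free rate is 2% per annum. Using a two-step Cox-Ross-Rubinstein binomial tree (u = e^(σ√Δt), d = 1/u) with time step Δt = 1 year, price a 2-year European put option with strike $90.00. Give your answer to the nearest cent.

$17.95

CRR parameters: u = e^(σ√Δt) = e^(0.5·√1) = 1.6487, d = 1/u = 0.6065
Per-period rate: rΔt = 0.02·1 = 0.02, so R = e^0.02 = 1.0202
Risk-neutral probability p = (e^0.02 − 0.6065)/(1.6487 − 0.6065) = 0.4137/1.0422 = 0.3969
Terminal stock prices: S_uu = 285.4, S_ud = 105, S_dd = 38.63
Terminal payoffs (K − S): max(-195.4, 0) = 0, max(-15, 0) = 0, max(51.37, 0) = 51.37
Node u (S = 173.1): V_u = e^(−0.02)·[0.3969·0.0000 + 0.6031·0.0000] = 0.0000
Node d (S = 63.69): V_d = e^(−0.02)·[0.3969·0.0000 + 0.6031·51.3727] = 30.3681
Node 0 (S = 105): V_0 = e^(−0.02)·[0.3969·0.0000 + 0.6031·30.3681] = 17.9516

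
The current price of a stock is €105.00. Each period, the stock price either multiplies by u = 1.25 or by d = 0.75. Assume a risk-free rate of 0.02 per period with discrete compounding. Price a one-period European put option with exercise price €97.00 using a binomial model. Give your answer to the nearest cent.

€8.23

Risk-neutral probability p = (1 + 0.02 − 0.75)/(1.25 − 0.75) = 0.2700/0.5000 = 0.5400
Terminal stock prices: S_u = 131.2, S_d = 78.75
Terminal payoffs (K − S): max(-34.25, 0) = 0, max(18.25, 0) = 18.25
Node 0 (S = 105): V_0 = 1/1.02·[0.5400·0.0000 + 0.4600·18.2500] = 8.2304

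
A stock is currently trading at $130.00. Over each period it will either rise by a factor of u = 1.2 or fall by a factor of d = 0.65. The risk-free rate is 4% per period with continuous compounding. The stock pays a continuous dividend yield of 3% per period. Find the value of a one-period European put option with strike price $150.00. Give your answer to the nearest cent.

$21.73

Per-period risk-free factor R = e^0.04 = 1.0408; dividend-adjusted growth = e^(0.04−0.03) = 1.0101.
Risk-neutral probability p = (1.0101 − 0.65)/(1.2 − 0.65) = 0.3601/0.5500 = 0.6546
Terminal stock prices: S_u = 156, S_d = 84.5
Terminal payoffs (K − S): max(-6, 0) = 0, max(65.5, 0) = 65.5
Node 0 (S = 130): V_0 = e^(−0.04)·[0.6546·0.0000 + 0.3454·65.5000] = 21.7343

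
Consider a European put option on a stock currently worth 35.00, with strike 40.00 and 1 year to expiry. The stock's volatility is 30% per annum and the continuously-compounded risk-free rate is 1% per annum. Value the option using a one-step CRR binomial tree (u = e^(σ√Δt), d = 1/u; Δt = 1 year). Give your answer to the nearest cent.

CRR parameters: u = e^(σ√Δt) = e^(0.3·√1) = 1.3499, d = 1/u = 0.7408
Per-period rate: rΔt = 0.01·1 = 0.01, so R = e^0.01 = 1.0101
Risk-neutral probability p = (e^0.01 − 0.7408)/(1.3499 − 0.7408) = 0.2692/0.6090 = 0.4421
Terminal stock prices: S_u = 47.25, S_d = 25.93
Terminal payoffs (K − S): max(-7.245, 0) = 0, max(14.07, 0) = 14.07
Node 0 (S = 35): V_0 = e^(−0.01)·[0.4421·0.0000 + 0.5579·14.0714] = 7.7729

7.77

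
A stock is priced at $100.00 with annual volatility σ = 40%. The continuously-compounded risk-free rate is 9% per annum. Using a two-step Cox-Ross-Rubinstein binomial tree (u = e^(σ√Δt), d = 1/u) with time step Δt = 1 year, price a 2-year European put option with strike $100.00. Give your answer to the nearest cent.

CRR parameters: u = e^(σ√Δt) = e^(0.4·√1) = 1.4918, d = 1/u = 0.6703
Per-period rate: rΔt = 0.09·1 = 0.09, so R = e^0.09 = 1.0942
Risk-neutral probability p = (e^0.09 − 0.6703)/(1.4918 − 0.6703) = 0.4239/0.8215 = 0.5159
Terminal stock prices: S_uu = 222.6, S_ud = 100, S_dd = 44.93
Terminal payoffs (K − S): max(-122.6, 0) = 0, max(0, 0) = 0, max(55.07, 0) = 55.07
Node u (S = 149.2): V_u = e^(−0.09)·[0.5159·0.0000 + 0.4841·0.0000] = 0.0000
Node d (S = 67.03): V_d = e^(−0.09)·[0.5159·0.0000 + 0.4841·55.0671] = 24.3611
Node 0 (S = 100): V_0 = e^(−0.09)·[0.5159·0.0000 + 0.4841·24.3611] = 10.7771

$10.78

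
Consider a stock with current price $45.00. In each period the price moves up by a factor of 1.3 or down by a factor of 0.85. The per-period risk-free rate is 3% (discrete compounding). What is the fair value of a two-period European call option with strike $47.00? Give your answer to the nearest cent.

Risk-neutral probability p = (1 + 0.03 − 0.85)/(1.3 − 0.85) = 0.1800/0.4500 = 0.4000
Terminal stock prices: S_uu = 76.05, S_ud = 49.73, S_dd = 32.51
Terminal payoffs (S − K): max(29.05, 0) = 29.05, max(2.725, 0) = 2.725, max(-14.49, 0) = 0
Node u (S = 58.5): V_u = 1/1.03·[0.4000·29.0500 + 0.6000·2.7250] = 12.8689
Node d (S = 38.25): V_d = 1/1.03·[0.4000·2.7250 + 0.6000·0.0000] = 1.0583
Node 0 (S = 45): V_0 = 1/1.03·[0.4000·12.8689 + 0.6000·1.0583] = 5.6141

$5.61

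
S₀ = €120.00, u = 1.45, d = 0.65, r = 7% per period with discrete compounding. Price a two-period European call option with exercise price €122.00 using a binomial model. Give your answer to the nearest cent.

€31.37

Risk-neutral probability p = (1 + 0.07 − 0.65)/(1.45 − 0.65) = 0.4200/0.8000 = 0.5250
Terminal stock prices: S_uu = 252.3, S_ud = 113.1, S_dd = 50.7
Terminal payoffs (S − K): max(130.3, 0) = 130.3, max(-8.9, 0) = 0, max(-71.3, 0) = 0
Node u (S = 174): V_u = 1/1.07·[0.5250·130.3000 + 0.4750·0.0000] = 63.9322
Node d (S = 78): V_d = 1/1.07·[0.5250·0.0000 + 0.4750·0.0000] = 0.0000
Node 0 (S = 120): V_0 = 1/1.07·[0.5250·63.9322 + 0.4750·0.0000] = 31.3686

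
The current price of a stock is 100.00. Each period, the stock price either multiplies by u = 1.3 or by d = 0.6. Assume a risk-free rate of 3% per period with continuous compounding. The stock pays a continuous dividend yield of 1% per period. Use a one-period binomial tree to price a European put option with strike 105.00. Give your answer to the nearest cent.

Per-period risk-free factor R = e^0.03 = 1.0305; dividend-adjusted growth = e^(0.03−0.01) = 1.0202.
Risk-neutral probability p = (1.0202 − 0.6)/(1.3 − 0.6) = 0.4202/0.7000 = 0.6003
Terminal stock prices: S_u = 130, S_d = 60
Terminal payoffs (K − S): max(-25, 0) = 0, max(45, 0) = 45
Node 0 (S = 100): V_0 = e^(−0.03)·[0.6003·0.0000 + 0.3997·45.0000] = 17.4555

17.46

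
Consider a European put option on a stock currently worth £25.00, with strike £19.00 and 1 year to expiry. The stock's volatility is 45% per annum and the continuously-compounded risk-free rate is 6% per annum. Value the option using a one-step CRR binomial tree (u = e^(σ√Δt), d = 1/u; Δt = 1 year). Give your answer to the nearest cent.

CRR parameters: u = e^(σ√Δt) = e^(0.45·√1) = 1.5683, d = 1/u = 0.6376
Per-period rate: rΔt = 0.06·1 = 0.06, so R = e^0.06 = 1.0618
Risk-neutral probability p = (e^0.06 − 0.6376)/(1.5683 − 0.6376) = 0.4242/0.9307 = 0.4558
Terminal stock prices: S_u = 39.21, S_d = 15.94
Terminal payoffs (K − S): max(-20.21, 0) = 0, max(3.059, 0) = 3.059
Node 0 (S = 25): V_0 = e^(−0.06)·[0.4558·0.0000 + 0.5442·3.0593] = 1.5679

£1.57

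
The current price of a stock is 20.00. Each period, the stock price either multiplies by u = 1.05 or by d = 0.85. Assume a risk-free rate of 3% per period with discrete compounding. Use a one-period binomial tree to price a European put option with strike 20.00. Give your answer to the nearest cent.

Risk-neutral probability p = (1 + 0.03 − 0.85)/(1.05 − 0.85) = 0.1800/0.2000 = 0.9000
Terminal stock prices: S_u = 21, S_d = 17
Terminal payoffs (K − S): max(-1, 0) = 0, max(3, 0) = 3
Node 0 (S = 20): V_0 = 1/1.03·[0.9000·0.0000 + 0.1000·3.0000] = 0.2913

0.29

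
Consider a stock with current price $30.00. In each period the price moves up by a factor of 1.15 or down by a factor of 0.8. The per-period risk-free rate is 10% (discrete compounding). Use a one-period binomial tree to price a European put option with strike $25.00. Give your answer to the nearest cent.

$0.13

Risk-neutral probability p = (1 + 0.1 − 0.8)/(1.15 − 0.8) = 0.3000/0.3500 = 0.8571
Terminal stock prices: S_u = 34.5, S_d = 24
Terminal payoffs (K − S): max(-9.5, 0) = 0, max(1, 0) = 1
Node 0 (S = 30): V_0 = 1/1.1·[0.8571·0.0000 + 0.1429·1.0000] = 0.1299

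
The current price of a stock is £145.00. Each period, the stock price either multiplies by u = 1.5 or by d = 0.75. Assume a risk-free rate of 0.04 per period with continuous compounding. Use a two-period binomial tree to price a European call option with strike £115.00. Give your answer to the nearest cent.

Risk-neutral probability p = (e^0.04 − 0.75)/(1.5 − 0.75) = 0.2908/0.7500 = 0.3877
Terminal stock prices: S_uu = 326.2, S_ud = 163.1, S_dd = 81.56
Terminal payoffs (S − K): max(211.2, 0) = 211.2, max(48.12, 0) = 48.12, max(-33.44, 0) = 0
Node u (S = 217.5): V_u = e^(−0.04)·[0.3877·211.2500 + 0.6123·48.1250] = 107.0092
Node d (S = 108.8): V_d = e^(−0.04)·[0.3877·48.1250 + 0.6123·0.0000] = 17.9287
Node 0 (S = 145): V_0 = e^(−0.04)·[0.3877·107.0092 + 0.6123·17.9287] = 50.4121

£50.41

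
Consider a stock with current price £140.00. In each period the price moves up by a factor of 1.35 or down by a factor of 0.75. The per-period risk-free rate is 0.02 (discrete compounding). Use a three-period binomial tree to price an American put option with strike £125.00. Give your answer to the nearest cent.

Risk-neutral probability p = (1 + 0.02 − 0.75)/(1.35 − 0.75) = 0.2700/0.6000 = 0.4500
Terminal stock prices: S_uuu = 344.5, S_uud = 191.4, S_udd = 106.3, S_ddd = 59.06
Terminal payoffs (K − S): max(-219.5, 0) = 0, max(-66.36, 0) = 0, max(18.69, 0) = 18.69, max(65.94, 0) = 65.94
Node uu (S = 255.2): continuation = 1/1.02·[0.4500·0.0000 + 0.5500·0.0000] = 0.0000; exercise value = 0.0000 ≤ continuation, so V_uu = 0.0000
Node ud (S = 141.8): continuation = 1/1.02·[0.4500·0.0000 + 0.5500·18.6875] = 10.0766; exercise value = 0.0000 ≤ continuation, so V_ud = 10.0766
Node dd (S = 78.75): continuation = 1/1.02·[0.4500·18.6875 + 0.5500·65.9375] = 43.7990; exercise value = 46.2500 > continuation, so V_dd = 46.2500 (exercise)
Node u (S = 189): continuation = 1/1.02·[0.4500·0.0000 + 0.5500·10.0766] = 5.4335; exercise value = 0.0000 ≤ continuation, so V_u = 5.4335
Node d (S = 105): continuation = 1/1.02·[0.4500·10.0766 + 0.5500·46.2500] = 29.3843; exercise value = 20.0000 ≤ continuation, so V_d = 29.3843
Node 0 (S = 140): continuation = 1/1.02·[0.4500·5.4335 + 0.5500·29.3843] = 18.2416; exercise value = 0.0000 ≤ continuation, so V_0 = 18.2416

£18.24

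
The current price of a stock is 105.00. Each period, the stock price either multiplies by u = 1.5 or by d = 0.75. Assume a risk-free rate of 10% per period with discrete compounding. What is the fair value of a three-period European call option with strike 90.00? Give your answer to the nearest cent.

Risk-neutral probability p = (1 + 0.1 − 0.75)/(1.5 − 0.75) = 0.3500/0.7500 = 0.4667
Terminal stock prices: S_uuu = 354.4, S_uud = 177.2, S_udd = 88.59, S_ddd = 44.3
Terminal payoffs (S − K): max(264.4, 0) = 264.4, max(87.19, 0) = 87.19, max(-1.406, 0) = 0, max(-45.7, 0) = 0
Node uu (S = 236.2): V_uu = 1/1.1·[0.4667·264.3750 + 0.5333·87.1875] = 154.4318
Node ud (S = 118.1): V_ud = 1/1.1·[0.4667·87.1875 + 0.5333·0.0000] = 36.9886
Node dd (S = 59.06): V_dd = 1/1.1·[0.4667·0.0000 + 0.5333·0.0000] = 0.0000
Node u (S = 157.5): V_u = 1/1.1·[0.4667·154.4318 + 0.5333·36.9886] = 83.4504
Node d (S = 78.75): V_d = 1/1.1·[0.4667·36.9886 + 0.5333·0.0000] = 15.6921
Node 0 (S = 105): V_0 = 1/1.1·[0.4667·83.4504 + 0.5333·15.6921] = 43.0115

43.01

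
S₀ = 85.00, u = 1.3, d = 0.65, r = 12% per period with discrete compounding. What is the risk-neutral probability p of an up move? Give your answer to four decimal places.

Risk-neutral probability p = (1 + 0.12 − 0.65)/(1.3 − 0.65) = 0.4700/0.6500 = 0.7231

p = 0.7231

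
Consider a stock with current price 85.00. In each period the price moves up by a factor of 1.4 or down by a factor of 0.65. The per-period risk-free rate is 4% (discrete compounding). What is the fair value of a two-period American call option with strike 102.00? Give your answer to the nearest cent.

16.15

Risk-neutral probability p = (1 + 0.04 − 0.65)/(1.4 − 0.65) = 0.3900/0.7500 = 0.5200
Terminal stock prices: S_uu = 166.6, S_ud = 77.35, S_dd = 35.91
Terminal payoffs (S − K): max(64.6, 0) = 64.6, max(-24.65, 0) = 0, max(-66.09, 0) = 0
Node u (S = 119): continuation = 1/1.04·[0.5200·64.6000 + 0.4800·0.0000] = 32.3000; exercise value = 17.0000 ≤ continuation, so V_u = 32.3000
Node d (S = 55.25): continuation = 1/1.04·[0.5200·0.0000 + 0.4800·0.0000] = 0.0000; exercise value = 0.0000 ≤ continuation, so V_d = 0.0000
Node 0 (S = 85): continuation = 1/1.04·[0.5200·32.3000 + 0.4800·0.0000] = 16.1500; exercise value = 0.0000 ≤ continuation, so V_0 = 16.1500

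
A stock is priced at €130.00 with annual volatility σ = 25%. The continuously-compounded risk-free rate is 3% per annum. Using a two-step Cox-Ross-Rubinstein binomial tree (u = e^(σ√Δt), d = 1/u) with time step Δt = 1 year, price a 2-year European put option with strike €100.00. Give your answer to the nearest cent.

CRR parameters: u = e^(σ√Δt) = e^(0.25·√1) = 1.2840, d = 1/u = 0.7788
Per-period rate: rΔt = 0.03·1 = 0.03, so R = e^0.03 = 1.0305
Risk-neutral probability p = (e^0.03 − 0.7788)/(1.2840 − 0.7788) = 0.2517/0.5052 = 0.4981
Terminal stock prices: S_uu = 214.3, S_ud = 130, S_dd = 78.85
Terminal payoffs (K − S): max(-114.3, 0) = 0, max(-30, 0) = 0, max(21.15, 0) = 21.15
Node u (S = 166.9): V_u = e^(−0.03)·[0.4981·0.0000 + 0.5019·0.0000] = 0.0000
Node d (S = 101.2): V_d = e^(−0.03)·[0.4981·0.0000 + 0.5019·21.1510] = 10.3019
Node 0 (S = 130): V_0 = e^(−0.03)·[0.4981·0.0000 + 0.5019·10.3019] = 5.0177

€5.02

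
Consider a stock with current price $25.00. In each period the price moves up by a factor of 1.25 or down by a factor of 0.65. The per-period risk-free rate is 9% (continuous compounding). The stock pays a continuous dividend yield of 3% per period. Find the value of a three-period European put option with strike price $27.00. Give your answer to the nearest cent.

$3.15

Per-period risk-free factor R = e^0.09 = 1.0942; dividend-adjusted growth = e^(0.09−0.03) = 1.0618.
Risk-neutral probability p = (1.0618 − 0.65)/(1.25 − 0.65) = 0.4118/0.6000 = 0.6864
Terminal stock prices: S_uuu = 48.83, S_uud = 25.39, S_udd = 13.2, S_ddd = 6.866
Terminal payoffs (K − S): max(-21.83, 0) = 0, max(1.609, 0) = 1.609, max(13.8, 0) = 13.8, max(20.13, 0) = 20.13
Node uu (S = 39.06): V_uu = e^(−0.09)·[0.6864·0.0000 + 0.3136·1.6094] = 0.4613
Node ud (S = 20.31): V_ud = e^(−0.09)·[0.6864·1.6094 + 0.3136·13.7969] = 4.9640
Node dd (S = 10.56): V_dd = e^(−0.09)·[0.6864·13.7969 + 0.3136·20.1344] = 14.4258
Node u (S = 31.25): V_u = e^(−0.09)·[0.6864·0.4613 + 0.3136·4.9640] = 1.7121
Node d (S = 16.25): V_d = e^(−0.09)·[0.6864·4.9640 + 0.3136·14.4258] = 7.2486
Node 0 (S = 25): V_0 = e^(−0.09)·[0.6864·1.7121 + 0.3136·7.2486] = 3.1516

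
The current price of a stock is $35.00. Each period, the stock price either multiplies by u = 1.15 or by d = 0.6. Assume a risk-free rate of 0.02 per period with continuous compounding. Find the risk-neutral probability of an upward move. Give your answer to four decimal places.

p = 0.7640

Risk-neutral probability p = (e^0.02 − 0.6)/(1.15 − 0.6) = 0.4202/0.5500 = 0.7640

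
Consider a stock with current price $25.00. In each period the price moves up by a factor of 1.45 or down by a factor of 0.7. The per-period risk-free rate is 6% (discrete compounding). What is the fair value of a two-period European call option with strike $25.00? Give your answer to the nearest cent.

Risk-neutral probability p = (1 + 0.06 − 0.7)/(1.45 − 0.7) = 0.3600/0.7500 = 0.4800
Terminal stock prices: S_uu = 52.56, S_ud = 25.38, S_dd = 12.25
Terminal payoffs (S − K): max(27.56, 0) = 27.56, max(0.375, 0) = 0.375, max(-12.75, 0) = 0
Node u (S = 36.25): V_u = 1/1.06·[0.4800·27.5625 + 0.5200·0.3750] = 12.6651
Node d (S = 17.5): V_d = 1/1.06·[0.4800·0.3750 + 0.5200·0.0000] = 0.1698
Node 0 (S = 25): V_0 = 1/1.06·[0.4800·12.6651 + 0.5200·0.1698] = 5.8184

$5.82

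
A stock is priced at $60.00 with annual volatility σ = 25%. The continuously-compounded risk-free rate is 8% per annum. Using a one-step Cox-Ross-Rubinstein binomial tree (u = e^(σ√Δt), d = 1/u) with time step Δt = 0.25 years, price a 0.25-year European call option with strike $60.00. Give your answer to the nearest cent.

CRR parameters: u = e^(σ√Δt) = e^(0.25·√0.25) = 1.1331, d = 1/u = 0.8825
Per-period rate: rΔt = 0.08·0.25 = 0.02, so R = e^0.02 = 1.0202
Risk-neutral probability p = (e^0.02 − 0.8825)/(1.1331 − 0.8825) = 0.1377/0.2507 = 0.5494
Terminal stock prices: S_u = 67.99, S_d = 52.95
Terminal payoffs (S − K): max(7.989, 0) = 7.989, max(-7.05, 0) = 0
Node 0 (S = 60): V_0 = e^(−0.02)·[0.5494·7.9889 + 0.4506·0.0000] = 4.3021

$4.30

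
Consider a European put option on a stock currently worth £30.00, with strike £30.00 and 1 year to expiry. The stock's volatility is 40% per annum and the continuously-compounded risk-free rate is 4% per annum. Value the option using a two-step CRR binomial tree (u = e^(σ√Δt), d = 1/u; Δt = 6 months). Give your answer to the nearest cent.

£3.56

CRR parameters: u = e^(σ√Δt) = e^(0.4·√0.5) = 1.3269, d = 1/u = 0.7536
Per-period rate: rΔt = 0.04·0.5 = 0.02, so R = e^0.02 = 1.0202
Risk-neutral probability p = (e^0.02 − 0.7536)/(1.3269 − 0.7536) = 0.2666/0.5733 = 0.4650
Terminal stock prices: S_uu = 52.82, S_ud = 30, S_dd = 17.04
Terminal payoffs (K − S): max(-22.82, 0) = 0, max(0, 0) = 0, max(12.96, 0) = 12.96
Node u (S = 39.81): V_u = e^(−0.02)·[0.4650·0.0000 + 0.5350·0.0000] = 0.0000
Node d (S = 22.61): V_d = e^(−0.02)·[0.4650·0.0000 + 0.5350·12.9609] = 6.7968
Node 0 (S = 30): V_0 = e^(−0.02)·[0.4650·0.0000 + 0.5350·6.7968] = 3.5643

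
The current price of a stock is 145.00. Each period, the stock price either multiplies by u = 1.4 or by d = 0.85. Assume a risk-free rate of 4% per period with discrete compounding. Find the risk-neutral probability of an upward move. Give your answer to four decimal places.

p = 0.3455

Risk-neutral probability p = (1 + 0.04 − 0.85)/(1.4 − 0.85) = 0.1900/0.5500 = 0.3455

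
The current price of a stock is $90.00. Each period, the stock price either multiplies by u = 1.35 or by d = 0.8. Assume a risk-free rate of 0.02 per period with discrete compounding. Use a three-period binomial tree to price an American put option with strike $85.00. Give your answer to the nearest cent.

$11.45

Risk-neutral probability p = (1 + 0.02 − 0.8)/(1.35 − 0.8) = 0.2200/0.5500 = 0.4000
Terminal stock prices: S_uuu = 221.4, S_uud = 131.2, S_udd = 77.76, S_ddd = 46.08
Terminal payoffs (K − S): max(-136.4, 0) = 0, max(-46.22, 0) = 0, max(7.24, 0) = 7.24, max(38.92, 0) = 38.92
Node uu (S = 164): continuation = 1/1.02·[0.4000·0.0000 + 0.6000·0.0000] = 0.0000; exercise value = 0.0000 ≤ continuation, so V_uu = 0.0000
Node ud (S = 97.2): continuation = 1/1.02·[0.4000·0.0000 + 0.6000·7.2400] = 4.2588; exercise value = 0.0000 ≤ continuation, so V_ud = 4.2588
Node dd (S = 57.6): continuation = 1/1.02·[0.4000·7.2400 + 0.6000·38.9200] = 25.7333; exercise value = 27.4000 > continuation, so V_dd = 27.4000 (exercise)
Node u (S = 121.5): continuation = 1/1.02·[0.4000·0.0000 + 0.6000·4.2588] = 2.5052; exercise value = 0.0000 ≤ continuation, so V_u = 2.5052
Node d (S = 72): continuation = 1/1.02·[0.4000·4.2588 + 0.6000·27.4000] = 17.7878; exercise value = 13.0000 ≤ continuation, so V_d = 17.7878
Node 0 (S = 90): continuation = 1/1.02·[0.4000·2.5052 + 0.6000·17.7878] = 11.4458; exercise value = 0.0000 ≤ continuation, so V_0 = 11.4458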